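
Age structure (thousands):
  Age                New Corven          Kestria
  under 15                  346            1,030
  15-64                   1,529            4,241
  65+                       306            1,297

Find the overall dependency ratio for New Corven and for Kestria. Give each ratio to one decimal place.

New Corven: (346 + 306) / 1,529 × 100 = 652 / 1,529 × 100 = 42.6
Kestria: (1,030 + 1,297) / 4,241 × 100 = 2,327 / 4,241 × 100 = 54.9

New Corven: 42.6
Kestria: 54.9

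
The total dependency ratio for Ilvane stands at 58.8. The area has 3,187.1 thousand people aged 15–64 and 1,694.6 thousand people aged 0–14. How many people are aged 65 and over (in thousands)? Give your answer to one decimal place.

Total dependency ratio = (youth + elderly) / working-age × 100
58.8 = (1,694.6 + E) / 3,187.1 × 100
⇒ 179.4

Aged 65 and over: 179.4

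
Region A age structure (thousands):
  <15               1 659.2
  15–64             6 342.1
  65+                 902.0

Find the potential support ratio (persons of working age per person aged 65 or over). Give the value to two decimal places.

Potential support ratio: 7.03

Potential support ratio = 6 342.1 / 902.0 = 7.03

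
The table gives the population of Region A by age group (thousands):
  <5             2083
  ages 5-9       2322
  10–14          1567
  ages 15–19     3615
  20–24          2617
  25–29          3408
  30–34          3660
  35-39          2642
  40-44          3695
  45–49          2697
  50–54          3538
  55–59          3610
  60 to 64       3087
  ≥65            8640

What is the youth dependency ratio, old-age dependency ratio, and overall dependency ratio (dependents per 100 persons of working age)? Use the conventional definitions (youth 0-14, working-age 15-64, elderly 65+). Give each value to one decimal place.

0–14: 2083 + 2322 + 1567 = 5972
15–64: 3615 + 2617 + 3408 + 3660 + 2642 + 3695 + 2697 + 3538 + 3610 + 3087 = 32569
65+: 8640
Youth dependency ratio = 5972 / 32569 × 100 = 18.3
Old-age dependency ratio = 8640 / 32569 × 100 = 26.5
Total dependency ratio = (5972 + 8640) / 32569 × 100 = 14612 / 32569 × 100 = 44.9

Youth dependency ratio: 18.3
Old-age dependency ratio: 26.5
Total dependency ratio: 44.9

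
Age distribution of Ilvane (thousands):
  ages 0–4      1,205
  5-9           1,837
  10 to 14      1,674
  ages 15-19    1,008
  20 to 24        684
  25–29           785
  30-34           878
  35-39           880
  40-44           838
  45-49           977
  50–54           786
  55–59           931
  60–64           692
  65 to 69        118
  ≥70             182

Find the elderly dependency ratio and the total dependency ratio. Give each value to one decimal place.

0–14: 1,205 + 1,837 + 1,674 = 4,716
15–64: 1,008 + 684 + 785 + 878 + 880 + 838 + 977 + 786 + 931 + 692 = 8,459
65+: 118 + 182 = 300
Old-age dependency ratio = 300 / 8,459 × 100 = 3.5
Total dependency ratio = (4,716 + 300) / 8,459 × 100 = 5,016 / 8,459 × 100 = 59.3

Old-age dependency ratio: 3.5
Total dependency ratio: 59.3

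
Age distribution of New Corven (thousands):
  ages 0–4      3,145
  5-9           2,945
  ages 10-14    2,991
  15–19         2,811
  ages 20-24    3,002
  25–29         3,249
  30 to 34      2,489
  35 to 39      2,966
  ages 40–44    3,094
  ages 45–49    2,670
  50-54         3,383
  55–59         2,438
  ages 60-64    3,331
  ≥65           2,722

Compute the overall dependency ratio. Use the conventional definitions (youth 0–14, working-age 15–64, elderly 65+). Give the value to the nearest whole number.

0–14: 3,145 + 2,945 + 2,991 = 9,081
15–64: 2,811 + 3,002 + 3,249 + 2,489 + 2,966 + 3,094 + 2,670 + 3,383 + 2,438 + 3,331 = 29,433
65+: 2,722
Total dependency ratio = (9,081 + 2,722) / 29,433 × 100 = 11,803 / 29,433 × 100 = 40

Total dependency ratio: 40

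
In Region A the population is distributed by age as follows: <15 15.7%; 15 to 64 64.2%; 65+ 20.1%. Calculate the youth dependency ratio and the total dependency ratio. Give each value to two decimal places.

Youth dependency ratio = 15.7 / 64.2 × 100 = 24.45
Total dependency ratio = (15.7 + 20.1) / 64.2 × 100 = 35.8 / 64.2 × 100 = 55.76

Youth dependency ratio: 24.45
Total dependency ratio: 55.76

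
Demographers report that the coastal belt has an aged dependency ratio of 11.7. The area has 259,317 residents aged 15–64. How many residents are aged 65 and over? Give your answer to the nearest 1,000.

Aged 65 and over: 30,000

Old-age dependency ratio = elderly / working-age × 100
11.7 = E / 259,317 × 100
⇒ 30,000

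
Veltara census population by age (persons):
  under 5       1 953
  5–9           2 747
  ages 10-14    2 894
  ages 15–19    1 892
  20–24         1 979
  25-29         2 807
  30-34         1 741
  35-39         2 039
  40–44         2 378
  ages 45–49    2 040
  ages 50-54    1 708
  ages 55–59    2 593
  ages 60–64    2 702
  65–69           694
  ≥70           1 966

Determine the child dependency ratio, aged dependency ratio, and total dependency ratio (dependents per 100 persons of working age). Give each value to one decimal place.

0–14: 1 953 + 2 747 + 2 894 = 7 594
15–64: 1 892 + 1 979 + 2 807 + 1 741 + 2 039 + 2 378 + 2 040 + 1 708 + 2 593 + 2 702 = 21 879
65+: 694 + 1 966 = 2 660
Youth dependency ratio = 7 594 / 21 879 × 100 = 34.7
Old-age dependency ratio = 2 660 / 21 879 × 100 = 12.2
Total dependency ratio = (7 594 + 2 660) / 21 879 × 100 = 10 254 / 21 879 × 100 = 46.9

Youth dependency ratio: 34.7
Old-age dependency ratio: 12.2
Total dependency ratio: 46.9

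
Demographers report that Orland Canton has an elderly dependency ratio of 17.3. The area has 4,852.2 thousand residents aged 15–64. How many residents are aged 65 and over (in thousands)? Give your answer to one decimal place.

Aged 65 and over: 839.4

Old-age dependency ratio = elderly / working-age × 100
17.3 = E / 4,852.2 × 100
⇒ 839.4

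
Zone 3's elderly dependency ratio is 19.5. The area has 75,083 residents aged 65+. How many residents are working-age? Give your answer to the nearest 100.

Old-age dependency ratio = elderly / working-age × 100
19.5 = 75,083 / W × 100
⇒ 385,000

Working-age: 385,000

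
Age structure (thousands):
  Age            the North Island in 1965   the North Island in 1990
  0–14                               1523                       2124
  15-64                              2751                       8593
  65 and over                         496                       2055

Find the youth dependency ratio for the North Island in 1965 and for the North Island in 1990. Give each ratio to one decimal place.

the North Island in 1965: 55.4
the North Island in 1990: 24.7

the North Island in 1965: 1523 / 2751 × 100 = 55.4
the North Island in 1990: 2124 / 8593 × 100 = 24.7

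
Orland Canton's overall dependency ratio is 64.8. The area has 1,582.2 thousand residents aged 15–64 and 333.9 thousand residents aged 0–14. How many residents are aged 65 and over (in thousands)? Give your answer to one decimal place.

Aged 65 and over: 691.4

Total dependency ratio = (youth + elderly) / working-age × 100
64.8 = (333.9 + E) / 1,582.2 × 100
⇒ 691.4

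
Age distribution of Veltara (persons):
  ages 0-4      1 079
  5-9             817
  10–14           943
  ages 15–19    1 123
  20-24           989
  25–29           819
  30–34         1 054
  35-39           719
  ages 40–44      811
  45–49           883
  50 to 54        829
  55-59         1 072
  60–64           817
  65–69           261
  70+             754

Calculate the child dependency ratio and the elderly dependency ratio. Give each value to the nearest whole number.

Youth dependency ratio: 31
Old-age dependency ratio: 11

0–14: 1 079 + 817 + 943 = 2 839
15–64: 1 123 + 989 + 819 + 1 054 + 719 + 811 + 883 + 829 + 1 072 + 817 = 9 116
65+: 261 + 754 = 1 015
Youth dependency ratio = 2 839 / 9 116 × 100 = 31
Old-age dependency ratio = 1 015 / 9 116 × 100 = 11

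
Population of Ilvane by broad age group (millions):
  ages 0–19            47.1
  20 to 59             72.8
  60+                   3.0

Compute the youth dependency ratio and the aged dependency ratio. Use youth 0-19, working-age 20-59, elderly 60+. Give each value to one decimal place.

Youth dependency ratio: 64.7
Old-age dependency ratio: 4.1

Youth dependency ratio = 47.1 / 72.8 × 100 = 64.7
Old-age dependency ratio = 3.0 / 72.8 × 100 = 4.1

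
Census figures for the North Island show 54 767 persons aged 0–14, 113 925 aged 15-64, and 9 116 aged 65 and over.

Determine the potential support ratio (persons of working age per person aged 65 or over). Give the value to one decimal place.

Potential support ratio: 12.5

Potential support ratio = 113 925 / 9 116 = 12.5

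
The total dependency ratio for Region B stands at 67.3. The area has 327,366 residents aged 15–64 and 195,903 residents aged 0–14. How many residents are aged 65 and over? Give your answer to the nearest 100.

Aged 65 and over: 24,400

Total dependency ratio = (youth + elderly) / working-age × 100
67.3 = (195,903 + E) / 327,366 × 100
⇒ 24,400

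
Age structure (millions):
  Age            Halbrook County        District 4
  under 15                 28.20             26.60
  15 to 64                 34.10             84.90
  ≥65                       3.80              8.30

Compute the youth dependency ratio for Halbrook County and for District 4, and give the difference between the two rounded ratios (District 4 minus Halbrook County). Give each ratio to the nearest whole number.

Halbrook County: 83
District 4: 31
Difference: -52

Halbrook County: 28.20 / 34.10 × 100 = 83
District 4: 26.60 / 84.90 × 100 = 31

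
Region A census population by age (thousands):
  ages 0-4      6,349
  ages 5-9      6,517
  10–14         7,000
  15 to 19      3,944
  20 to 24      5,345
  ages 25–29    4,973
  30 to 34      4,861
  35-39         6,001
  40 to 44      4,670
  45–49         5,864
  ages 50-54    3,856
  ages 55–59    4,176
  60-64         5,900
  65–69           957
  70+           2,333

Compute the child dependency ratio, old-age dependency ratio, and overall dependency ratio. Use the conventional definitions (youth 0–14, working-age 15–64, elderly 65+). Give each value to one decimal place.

Youth dependency ratio: 40.1
Old-age dependency ratio: 6.6
Total dependency ratio: 46.7

0–14: 6,349 + 6,517 + 7,000 = 19,866
15–64: 3,944 + 5,345 + 4,973 + 4,861 + 6,001 + 4,670 + 5,864 + 3,856 + 4,176 + 5,900 = 49,590
65+: 957 + 2,333 = 3,290
Youth dependency ratio = 19,866 / 49,590 × 100 = 40.1
Old-age dependency ratio = 3,290 / 49,590 × 100 = 6.6
Total dependency ratio = (19,866 + 3,290) / 49,590 × 100 = 23,156 / 49,590 × 100 = 46.7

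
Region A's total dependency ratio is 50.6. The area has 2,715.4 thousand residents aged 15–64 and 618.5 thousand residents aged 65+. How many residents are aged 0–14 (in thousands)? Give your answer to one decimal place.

Total dependency ratio = (youth + elderly) / working-age × 100
50.6 = (Y + 618.5) / 2,715.4 × 100
⇒ 755.5

Aged 0–14: 755.5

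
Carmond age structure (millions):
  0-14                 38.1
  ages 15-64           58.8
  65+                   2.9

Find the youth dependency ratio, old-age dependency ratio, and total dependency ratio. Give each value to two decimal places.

Youth dependency ratio: 64.80
Old-age dependency ratio: 4.93
Total dependency ratio: 69.73

Youth dependency ratio = 38.1 / 58.8 × 100 = 64.80
Old-age dependency ratio = 2.9 / 58.8 × 100 = 4.93
Total dependency ratio = (38.1 + 2.9) / 58.8 × 100 = 41.0 / 58.8 × 100 = 69.73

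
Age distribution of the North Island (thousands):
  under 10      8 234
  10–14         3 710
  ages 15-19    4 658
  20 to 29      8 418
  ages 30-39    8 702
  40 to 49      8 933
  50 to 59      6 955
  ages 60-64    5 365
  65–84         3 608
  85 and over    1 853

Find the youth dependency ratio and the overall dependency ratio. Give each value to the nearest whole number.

Youth dependency ratio: 28
Total dependency ratio: 40

0–14: 8 234 + 3 710 = 11 944
15–64: 4 658 + 8 418 + 8 702 + 8 933 + 6 955 + 5 365 = 43 031
65+: 3 608 + 1 853 = 5 461
Youth dependency ratio = 11 944 / 43 031 × 100 = 28
Total dependency ratio = (11 944 + 5 461) / 43 031 × 100 = 17 405 / 43 031 × 100 = 40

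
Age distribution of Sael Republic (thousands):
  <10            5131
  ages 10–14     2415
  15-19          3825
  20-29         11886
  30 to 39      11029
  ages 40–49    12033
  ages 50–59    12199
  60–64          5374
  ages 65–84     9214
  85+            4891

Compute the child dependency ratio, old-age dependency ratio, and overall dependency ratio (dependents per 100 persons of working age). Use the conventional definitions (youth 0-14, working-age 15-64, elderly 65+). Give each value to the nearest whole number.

Youth dependency ratio: 13
Old-age dependency ratio: 25
Total dependency ratio: 38

0–14: 5131 + 2415 = 7546
15–64: 3825 + 11886 + 11029 + 12033 + 12199 + 5374 = 56346
65+: 9214 + 4891 = 14105
Youth dependency ratio = 7546 / 56346 × 100 = 13
Old-age dependency ratio = 14105 / 56346 × 100 = 25
Total dependency ratio = (7546 + 14105) / 56346 × 100 = 21651 / 56346 × 100 = 38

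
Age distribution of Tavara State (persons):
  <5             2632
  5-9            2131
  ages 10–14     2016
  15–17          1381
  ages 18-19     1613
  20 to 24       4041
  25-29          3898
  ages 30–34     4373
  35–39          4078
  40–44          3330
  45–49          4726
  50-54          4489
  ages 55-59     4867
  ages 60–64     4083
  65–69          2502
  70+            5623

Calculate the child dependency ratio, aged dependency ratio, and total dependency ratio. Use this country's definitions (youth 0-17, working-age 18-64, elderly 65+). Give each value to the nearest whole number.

0–17: 2632 + 2131 + 2016 + 1381 = 8160
18–64: 1613 + 4041 + 3898 + 4373 + 4078 + 3330 + 4726 + 4489 + 4867 + 4083 = 39498
65+: 2502 + 5623 = 8125
Youth dependency ratio = 8160 / 39498 × 100 = 21
Old-age dependency ratio = 8125 / 39498 × 100 = 21
Total dependency ratio = (8160 + 8125) / 39498 × 100 = 16285 / 39498 × 100 = 41

Youth dependency ratio: 21
Old-age dependency ratio: 21
Total dependency ratio: 41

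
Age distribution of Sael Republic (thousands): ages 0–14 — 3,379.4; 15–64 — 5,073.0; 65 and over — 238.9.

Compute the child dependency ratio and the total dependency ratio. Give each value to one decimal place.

Youth dependency ratio = 3,379.4 / 5,073.0 × 100 = 66.6
Total dependency ratio = (3,379.4 + 238.9) / 5,073.0 × 100 = 3,618.3 / 5,073.0 × 100 = 71.3

Youth dependency ratio: 66.6
Total dependency ratio: 71.3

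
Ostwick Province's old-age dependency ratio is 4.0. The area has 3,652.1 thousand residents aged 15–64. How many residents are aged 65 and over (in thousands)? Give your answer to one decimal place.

Old-age dependency ratio = elderly / working-age × 100
4.0 = E / 3,652.1 × 100
⇒ 146.1

Aged 65 and over: 146.1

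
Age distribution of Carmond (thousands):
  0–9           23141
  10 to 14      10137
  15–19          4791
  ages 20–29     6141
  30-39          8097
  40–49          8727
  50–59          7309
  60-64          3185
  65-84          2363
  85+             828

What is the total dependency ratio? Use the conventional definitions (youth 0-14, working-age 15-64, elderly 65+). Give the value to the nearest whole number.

0–14: 23141 + 10137 = 33278
15–64: 4791 + 6141 + 8097 + 8727 + 7309 + 3185 = 38250
65+: 2363 + 828 = 3191
Total dependency ratio = (33278 + 3191) / 38250 × 100 = 36469 / 38250 × 100 = 95

Total dependency ratio: 95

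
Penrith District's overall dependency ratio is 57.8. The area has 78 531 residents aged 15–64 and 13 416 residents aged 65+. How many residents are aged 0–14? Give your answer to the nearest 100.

Total dependency ratio = (youth + elderly) / working-age × 100
57.8 = (Y + 13 416) / 78 531 × 100
⇒ 32 000

Aged 0–14: 32 000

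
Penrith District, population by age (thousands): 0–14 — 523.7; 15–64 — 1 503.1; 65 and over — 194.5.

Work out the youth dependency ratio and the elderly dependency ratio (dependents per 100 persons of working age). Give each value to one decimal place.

Youth dependency ratio = 523.7 / 1 503.1 × 100 = 34.8
Old-age dependency ratio = 194.5 / 1 503.1 × 100 = 12.9

Youth dependency ratio: 34.8
Old-age dependency ratio: 12.9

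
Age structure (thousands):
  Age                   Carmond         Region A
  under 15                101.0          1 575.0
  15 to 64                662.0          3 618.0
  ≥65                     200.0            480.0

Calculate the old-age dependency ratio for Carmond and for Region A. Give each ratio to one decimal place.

Carmond: 30.2
Region A: 13.3

Carmond: 200.0 / 662.0 × 100 = 30.2
Region A: 480.0 / 3 618.0 × 100 = 13.3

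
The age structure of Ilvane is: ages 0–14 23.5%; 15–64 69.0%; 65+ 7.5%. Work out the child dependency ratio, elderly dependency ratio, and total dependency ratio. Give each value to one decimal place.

Youth dependency ratio = 23.5 / 69.0 × 100 = 34.1
Old-age dependency ratio = 7.5 / 69.0 × 100 = 10.9
Total dependency ratio = (23.5 + 7.5) / 69.0 × 100 = 31.0 / 69.0 × 100 = 44.9

Youth dependency ratio: 34.1
Old-age dependency ratio: 10.9
Total dependency ratio: 44.9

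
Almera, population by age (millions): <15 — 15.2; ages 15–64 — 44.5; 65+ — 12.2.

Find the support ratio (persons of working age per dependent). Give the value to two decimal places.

Support ratio = 44.5 / (15.2 + 12.2) = 44.5 / 27.4 = 1.62

Support ratio: 1.62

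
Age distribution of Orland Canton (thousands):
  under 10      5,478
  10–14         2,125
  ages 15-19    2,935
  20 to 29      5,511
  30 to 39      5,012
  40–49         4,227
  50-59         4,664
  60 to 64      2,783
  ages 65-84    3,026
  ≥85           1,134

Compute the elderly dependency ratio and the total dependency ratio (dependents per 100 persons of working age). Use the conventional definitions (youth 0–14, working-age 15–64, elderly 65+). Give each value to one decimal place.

Old-age dependency ratio: 16.6
Total dependency ratio: 46.8

0–14: 5,478 + 2,125 = 7,603
15–64: 2,935 + 5,511 + 5,012 + 4,227 + 4,664 + 2,783 = 25,132
65+: 3,026 + 1,134 = 4,160
Old-age dependency ratio = 4,160 / 25,132 × 100 = 16.6
Total dependency ratio = (7,603 + 4,160) / 25,132 × 100 = 11,763 / 25,132 × 100 = 46.8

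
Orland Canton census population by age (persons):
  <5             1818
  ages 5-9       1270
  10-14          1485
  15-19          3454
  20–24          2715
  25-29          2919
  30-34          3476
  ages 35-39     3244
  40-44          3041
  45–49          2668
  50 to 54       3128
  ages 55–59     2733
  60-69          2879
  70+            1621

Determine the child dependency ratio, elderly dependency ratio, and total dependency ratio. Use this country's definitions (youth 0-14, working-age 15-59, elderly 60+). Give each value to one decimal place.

Youth dependency ratio: 16.7
Old-age dependency ratio: 16.4
Total dependency ratio: 33.1

0–14: 1818 + 1270 + 1485 = 4573
15–59: 3454 + 2715 + 2919 + 3476 + 3244 + 3041 + 2668 + 3128 + 2733 = 27378
60+: 2879 + 1621 = 4500
Youth dependency ratio = 4573 / 27378 × 100 = 16.7
Old-age dependency ratio = 4500 / 27378 × 100 = 16.4
Total dependency ratio = (4573 + 4500) / 27378 × 100 = 9073 / 27378 × 100 = 33.1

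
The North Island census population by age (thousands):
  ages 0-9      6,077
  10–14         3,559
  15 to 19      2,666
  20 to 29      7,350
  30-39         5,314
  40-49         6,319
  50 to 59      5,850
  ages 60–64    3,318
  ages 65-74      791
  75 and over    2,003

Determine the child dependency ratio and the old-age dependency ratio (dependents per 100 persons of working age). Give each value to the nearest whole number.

Youth dependency ratio: 31
Old-age dependency ratio: 9

0–14: 6,077 + 3,559 = 9,636
15–64: 2,666 + 7,350 + 5,314 + 6,319 + 5,850 + 3,318 = 30,817
65+: 791 + 2,003 = 2,794
Youth dependency ratio = 9,636 / 30,817 × 100 = 31
Old-age dependency ratio = 2,794 / 30,817 × 100 = 9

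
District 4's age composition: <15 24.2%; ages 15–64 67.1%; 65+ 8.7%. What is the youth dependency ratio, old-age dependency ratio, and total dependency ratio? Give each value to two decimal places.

Youth dependency ratio: 36.07
Old-age dependency ratio: 12.97
Total dependency ratio: 49.03

Youth dependency ratio = 24.2 / 67.1 × 100 = 36.07
Old-age dependency ratio = 8.7 / 67.1 × 100 = 12.97
Total dependency ratio = (24.2 + 8.7) / 67.1 × 100 = 32.9 / 67.1 × 100 = 49.03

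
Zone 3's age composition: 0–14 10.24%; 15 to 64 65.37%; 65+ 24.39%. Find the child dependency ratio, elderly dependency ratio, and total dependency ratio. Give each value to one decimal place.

Youth dependency ratio: 15.7
Old-age dependency ratio: 37.3
Total dependency ratio: 53.0

Youth dependency ratio = 10.24 / 65.37 × 100 = 15.7
Old-age dependency ratio = 24.39 / 65.37 × 100 = 37.3
Total dependency ratio = (10.24 + 24.39) / 65.37 × 100 = 34.63 / 65.37 × 100 = 53.0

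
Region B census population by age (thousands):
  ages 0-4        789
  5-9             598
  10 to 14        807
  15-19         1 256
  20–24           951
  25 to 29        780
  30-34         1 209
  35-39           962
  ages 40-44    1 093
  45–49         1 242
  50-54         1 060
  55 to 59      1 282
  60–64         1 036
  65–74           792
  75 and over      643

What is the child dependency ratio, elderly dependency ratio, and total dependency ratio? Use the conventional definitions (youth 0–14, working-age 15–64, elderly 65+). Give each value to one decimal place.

Youth dependency ratio: 20.2
Old-age dependency ratio: 13.2
Total dependency ratio: 33.4

0–14: 789 + 598 + 807 = 2 194
15–64: 1 256 + 951 + 780 + 1 209 + 962 + 1 093 + 1 242 + 1 060 + 1 282 + 1 036 = 10 871
65+: 792 + 643 = 1 435
Youth dependency ratio = 2 194 / 10 871 × 100 = 20.2
Old-age dependency ratio = 1 435 / 10 871 × 100 = 13.2
Total dependency ratio = (2 194 + 1 435) / 10 871 × 100 = 3 629 / 10 871 × 100 = 33.4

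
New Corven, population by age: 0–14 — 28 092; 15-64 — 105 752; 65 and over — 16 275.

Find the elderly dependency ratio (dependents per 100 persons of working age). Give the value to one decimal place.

Old-age dependency ratio: 15.4

Old-age dependency ratio = 16 275 / 105 752 × 100 = 15.4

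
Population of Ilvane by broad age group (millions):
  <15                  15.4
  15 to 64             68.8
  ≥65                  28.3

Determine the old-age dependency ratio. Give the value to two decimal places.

Old-age dependency ratio: 41.13

Old-age dependency ratio = 28.3 / 68.8 × 100 = 41.13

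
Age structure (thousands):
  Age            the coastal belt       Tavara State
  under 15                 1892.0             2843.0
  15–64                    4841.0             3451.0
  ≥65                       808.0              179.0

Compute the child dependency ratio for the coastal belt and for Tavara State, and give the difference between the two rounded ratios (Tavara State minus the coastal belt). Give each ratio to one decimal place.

the coastal belt: 1892.0 / 4841.0 × 100 = 39.1
Tavara State: 2843.0 / 3451.0 × 100 = 82.4

the coastal belt: 39.1
Tavara State: 82.4
Difference: +43.3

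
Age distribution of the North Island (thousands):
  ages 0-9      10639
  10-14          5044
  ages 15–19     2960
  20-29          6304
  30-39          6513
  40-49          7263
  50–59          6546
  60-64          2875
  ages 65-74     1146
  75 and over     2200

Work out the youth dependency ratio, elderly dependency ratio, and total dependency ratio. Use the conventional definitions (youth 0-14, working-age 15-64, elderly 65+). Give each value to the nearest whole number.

0–14: 10639 + 5044 = 15683
15–64: 2960 + 6304 + 6513 + 7263 + 6546 + 2875 = 32461
65+: 1146 + 2200 = 3346
Youth dependency ratio = 15683 / 32461 × 100 = 48
Old-age dependency ratio = 3346 / 32461 × 100 = 10
Total dependency ratio = (15683 + 3346) / 32461 × 100 = 19029 / 32461 × 100 = 59

Youth dependency ratio: 48
Old-age dependency ratio: 10
Total dependency ratio: 59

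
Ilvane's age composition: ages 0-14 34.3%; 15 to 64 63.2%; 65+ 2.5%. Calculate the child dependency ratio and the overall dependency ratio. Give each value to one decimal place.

Youth dependency ratio: 54.3
Total dependency ratio: 58.2

Youth dependency ratio = 34.3 / 63.2 × 100 = 54.3
Total dependency ratio = (34.3 + 2.5) / 63.2 × 100 = 36.8 / 63.2 × 100 = 58.2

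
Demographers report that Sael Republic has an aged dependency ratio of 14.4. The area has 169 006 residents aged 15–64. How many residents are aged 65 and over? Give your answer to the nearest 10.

Aged 65 and over: 24 340

Old-age dependency ratio = elderly / working-age × 100
14.4 = E / 169 006 × 100
⇒ 24 340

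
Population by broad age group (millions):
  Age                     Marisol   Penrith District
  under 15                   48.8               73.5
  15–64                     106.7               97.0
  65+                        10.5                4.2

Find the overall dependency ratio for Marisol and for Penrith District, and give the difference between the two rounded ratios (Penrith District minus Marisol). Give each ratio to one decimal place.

Marisol: (48.8 + 10.5) / 106.7 × 100 = 59.3 / 106.7 × 100 = 55.6
Penrith District: (73.5 + 4.2) / 97.0 × 100 = 77.7 / 97.0 × 100 = 80.1

Marisol: 55.6
Penrith District: 80.1
Difference: +24.5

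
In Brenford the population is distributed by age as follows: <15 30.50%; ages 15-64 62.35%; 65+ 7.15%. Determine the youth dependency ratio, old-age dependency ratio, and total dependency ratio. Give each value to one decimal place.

Youth dependency ratio = 30.50 / 62.35 × 100 = 48.9
Old-age dependency ratio = 7.15 / 62.35 × 100 = 11.5
Total dependency ratio = (30.50 + 7.15) / 62.35 × 100 = 37.65 / 62.35 × 100 = 60.4

Youth dependency ratio: 48.9
Old-age dependency ratio: 11.5
Total dependency ratio: 60.4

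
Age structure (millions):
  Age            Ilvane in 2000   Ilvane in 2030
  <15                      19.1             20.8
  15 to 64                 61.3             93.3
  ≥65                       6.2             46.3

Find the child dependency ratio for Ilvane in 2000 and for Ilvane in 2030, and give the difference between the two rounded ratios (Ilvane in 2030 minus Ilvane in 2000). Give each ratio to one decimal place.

Ilvane in 2000: 31.2
Ilvane in 2030: 22.3
Difference: -8.9

Ilvane in 2000: 19.1 / 61.3 × 100 = 31.2
Ilvane in 2030: 20.8 / 93.3 × 100 = 22.3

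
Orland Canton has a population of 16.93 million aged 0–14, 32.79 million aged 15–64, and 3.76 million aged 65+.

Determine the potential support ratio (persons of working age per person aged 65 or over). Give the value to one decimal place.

Potential support ratio: 8.7

Potential support ratio = 32.79 / 3.76 = 8.7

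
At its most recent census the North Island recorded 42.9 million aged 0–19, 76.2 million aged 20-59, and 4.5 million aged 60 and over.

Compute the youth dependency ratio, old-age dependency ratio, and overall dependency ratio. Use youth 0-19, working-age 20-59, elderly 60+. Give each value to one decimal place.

Youth dependency ratio: 56.3
Old-age dependency ratio: 5.9
Total dependency ratio: 62.2

Youth dependency ratio = 42.9 / 76.2 × 100 = 56.3
Old-age dependency ratio = 4.5 / 76.2 × 100 = 5.9
Total dependency ratio = (42.9 + 4.5) / 76.2 × 100 = 47.4 / 76.2 × 100 = 62.2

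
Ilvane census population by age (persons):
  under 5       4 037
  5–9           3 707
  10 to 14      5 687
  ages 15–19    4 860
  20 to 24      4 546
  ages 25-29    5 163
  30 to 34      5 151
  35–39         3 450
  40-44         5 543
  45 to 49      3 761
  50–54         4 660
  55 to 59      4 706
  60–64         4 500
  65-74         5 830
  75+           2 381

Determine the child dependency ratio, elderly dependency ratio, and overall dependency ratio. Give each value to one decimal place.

0–14: 4 037 + 3 707 + 5 687 = 13 431
15–64: 4 860 + 4 546 + 5 163 + 5 151 + 3 450 + 5 543 + 3 761 + 4 660 + 4 706 + 4 500 = 46 340
65+: 5 830 + 2 381 = 8 211
Youth dependency ratio = 13 431 / 46 340 × 100 = 29.0
Old-age dependency ratio = 8 211 / 46 340 × 100 = 17.7
Total dependency ratio = (13 431 + 8 211) / 46 340 × 100 = 21 642 / 46 340 × 100 = 46.7

Youth dependency ratio: 29.0
Old-age dependency ratio: 17.7
Total dependency ratio: 46.7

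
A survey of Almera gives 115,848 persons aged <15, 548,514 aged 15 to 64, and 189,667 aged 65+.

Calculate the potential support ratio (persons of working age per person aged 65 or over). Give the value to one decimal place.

Potential support ratio: 2.9

Potential support ratio = 548,514 / 189,667 = 2.9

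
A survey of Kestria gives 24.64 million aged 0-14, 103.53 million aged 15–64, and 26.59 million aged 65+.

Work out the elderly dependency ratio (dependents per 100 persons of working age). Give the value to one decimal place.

Old-age dependency ratio = 26.59 / 103.53 × 100 = 25.7

Old-age dependency ratio: 25.7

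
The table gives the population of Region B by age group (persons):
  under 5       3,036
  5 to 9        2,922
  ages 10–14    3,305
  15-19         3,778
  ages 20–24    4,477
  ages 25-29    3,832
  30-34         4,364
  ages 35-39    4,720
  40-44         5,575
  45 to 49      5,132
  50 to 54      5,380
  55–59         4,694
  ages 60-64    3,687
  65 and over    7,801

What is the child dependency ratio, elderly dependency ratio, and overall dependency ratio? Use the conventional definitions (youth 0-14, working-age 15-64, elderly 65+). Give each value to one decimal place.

0–14: 3,036 + 2,922 + 3,305 = 9,263
15–64: 3,778 + 4,477 + 3,832 + 4,364 + 4,720 + 5,575 + 5,132 + 5,380 + 4,694 + 3,687 = 45,639
65+: 7,801
Youth dependency ratio = 9,263 / 45,639 × 100 = 20.3
Old-age dependency ratio = 7,801 / 45,639 × 100 = 17.1
Total dependency ratio = (9,263 + 7,801) / 45,639 × 100 = 17,064 / 45,639 × 100 = 37.4

Youth dependency ratio: 20.3
Old-age dependency ratio: 17.1
Total dependency ratio: 37.4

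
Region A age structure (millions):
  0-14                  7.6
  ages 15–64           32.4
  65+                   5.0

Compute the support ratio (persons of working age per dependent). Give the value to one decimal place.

Support ratio: 2.6

Support ratio = 32.4 / (7.6 + 5.0) = 32.4 / 12.6 = 2.6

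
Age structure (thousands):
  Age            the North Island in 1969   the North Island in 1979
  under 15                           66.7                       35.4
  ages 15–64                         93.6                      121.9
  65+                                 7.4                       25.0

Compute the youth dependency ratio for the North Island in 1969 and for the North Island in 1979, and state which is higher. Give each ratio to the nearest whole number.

the North Island in 1969: 71
the North Island in 1979: 29
Higher: the North Island in 1969

the North Island in 1969: 66.7 / 93.6 × 100 = 71
the North Island in 1979: 35.4 / 121.9 × 100 = 29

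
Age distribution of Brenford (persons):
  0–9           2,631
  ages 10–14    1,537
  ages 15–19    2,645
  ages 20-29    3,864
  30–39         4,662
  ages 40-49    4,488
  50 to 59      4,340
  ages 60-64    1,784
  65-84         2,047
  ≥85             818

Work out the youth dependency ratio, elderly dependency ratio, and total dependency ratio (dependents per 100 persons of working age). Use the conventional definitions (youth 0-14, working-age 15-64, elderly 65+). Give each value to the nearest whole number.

0–14: 2,631 + 1,537 = 4,168
15–64: 2,645 + 3,864 + 4,662 + 4,488 + 4,340 + 1,784 = 21,783
65+: 2,047 + 818 = 2,865
Youth dependency ratio = 4,168 / 21,783 × 100 = 19
Old-age dependency ratio = 2,865 / 21,783 × 100 = 13
Total dependency ratio = (4,168 + 2,865) / 21,783 × 100 = 7,033 / 21,783 × 100 = 32

Youth dependency ratio: 19
Old-age dependency ratio: 13
Total dependency ratio: 32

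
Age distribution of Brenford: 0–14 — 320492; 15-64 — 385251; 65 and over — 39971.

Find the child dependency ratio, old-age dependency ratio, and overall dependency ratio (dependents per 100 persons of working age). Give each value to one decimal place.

Youth dependency ratio: 83.2
Old-age dependency ratio: 10.4
Total dependency ratio: 93.6

Youth dependency ratio = 320492 / 385251 × 100 = 83.2
Old-age dependency ratio = 39971 / 385251 × 100 = 10.4
Total dependency ratio = (320492 + 39971) / 385251 × 100 = 360463 / 385251 × 100 = 93.6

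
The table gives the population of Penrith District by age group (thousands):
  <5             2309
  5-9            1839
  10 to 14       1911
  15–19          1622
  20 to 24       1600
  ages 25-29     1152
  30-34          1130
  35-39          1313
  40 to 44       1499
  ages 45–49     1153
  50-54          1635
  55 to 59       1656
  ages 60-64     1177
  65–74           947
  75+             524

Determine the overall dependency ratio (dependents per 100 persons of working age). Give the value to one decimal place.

0–14: 2309 + 1839 + 1911 = 6059
15–64: 1622 + 1600 + 1152 + 1130 + 1313 + 1499 + 1153 + 1635 + 1656 + 1177 = 13937
65+: 947 + 524 = 1471
Total dependency ratio = (6059 + 1471) / 13937 × 100 = 7530 / 13937 × 100 = 54.0

Total dependency ratio: 54.0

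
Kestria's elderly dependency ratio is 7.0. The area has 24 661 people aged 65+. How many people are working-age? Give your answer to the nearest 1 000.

Working-age: 352 000

Old-age dependency ratio = elderly / working-age × 100
7.0 = 24 661 / W × 100
⇒ 352 000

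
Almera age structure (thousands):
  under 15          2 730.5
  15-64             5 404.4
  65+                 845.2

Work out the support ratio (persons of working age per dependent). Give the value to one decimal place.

Support ratio: 1.5

Support ratio = 5 404.4 / (2 730.5 + 845.2) = 5 404.4 / 3 575.7 = 1.5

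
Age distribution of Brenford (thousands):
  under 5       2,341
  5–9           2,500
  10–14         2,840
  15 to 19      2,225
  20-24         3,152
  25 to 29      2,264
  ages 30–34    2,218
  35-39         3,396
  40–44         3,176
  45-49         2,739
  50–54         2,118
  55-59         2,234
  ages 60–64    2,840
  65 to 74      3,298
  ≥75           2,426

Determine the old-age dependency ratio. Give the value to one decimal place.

0–14: 2,341 + 2,500 + 2,840 = 7,681
15–64: 2,225 + 3,152 + 2,264 + 2,218 + 3,396 + 3,176 + 2,739 + 2,118 + 2,234 + 2,840 = 26,362
65+: 3,298 + 2,426 = 5,724
Old-age dependency ratio = 5,724 / 26,362 × 100 = 21.7

Old-age dependency ratio: 21.7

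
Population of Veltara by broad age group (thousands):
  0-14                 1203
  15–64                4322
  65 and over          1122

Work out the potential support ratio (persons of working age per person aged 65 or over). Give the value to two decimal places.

Potential support ratio = 4322 / 1122 = 3.85

Potential support ratio: 3.85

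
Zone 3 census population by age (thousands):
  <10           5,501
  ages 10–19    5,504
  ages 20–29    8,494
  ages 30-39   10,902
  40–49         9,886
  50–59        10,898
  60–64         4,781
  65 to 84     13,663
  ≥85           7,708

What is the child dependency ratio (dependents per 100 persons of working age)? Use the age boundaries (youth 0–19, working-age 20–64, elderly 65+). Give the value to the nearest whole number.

0–19: 5,501 + 5,504 = 11,005
20–64: 8,494 + 10,902 + 9,886 + 10,898 + 4,781 = 44,961
65+: 13,663 + 7,708 = 21,371
Youth dependency ratio = 11,005 / 44,961 × 100 = 24

Youth dependency ratio: 24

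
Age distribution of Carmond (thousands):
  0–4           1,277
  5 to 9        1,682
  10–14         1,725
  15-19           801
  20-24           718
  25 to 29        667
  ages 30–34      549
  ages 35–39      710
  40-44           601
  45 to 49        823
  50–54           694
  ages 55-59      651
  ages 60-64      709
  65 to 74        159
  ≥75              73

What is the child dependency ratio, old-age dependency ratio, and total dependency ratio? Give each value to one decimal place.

0–14: 1,277 + 1,682 + 1,725 = 4,684
15–64: 801 + 718 + 667 + 549 + 710 + 601 + 823 + 694 + 651 + 709 = 6,923
65+: 159 + 73 = 232
Youth dependency ratio = 4,684 / 6,923 × 100 = 67.7
Old-age dependency ratio = 232 / 6,923 × 100 = 3.4
Total dependency ratio = (4,684 + 232) / 6,923 × 100 = 4,916 / 6,923 × 100 = 71.0

Youth dependency ratio: 67.7
Old-age dependency ratio: 3.4
Total dependency ratio: 71.0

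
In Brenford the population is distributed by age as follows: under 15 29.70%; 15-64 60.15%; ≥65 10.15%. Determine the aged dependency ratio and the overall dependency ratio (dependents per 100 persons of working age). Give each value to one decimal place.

Old-age dependency ratio: 16.9
Total dependency ratio: 66.3

Old-age dependency ratio = 10.15 / 60.15 × 100 = 16.9
Total dependency ratio = (29.70 + 10.15) / 60.15 × 100 = 39.85 / 60.15 × 100 = 66.3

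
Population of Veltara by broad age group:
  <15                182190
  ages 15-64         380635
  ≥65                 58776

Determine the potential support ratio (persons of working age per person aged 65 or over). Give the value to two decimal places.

Potential support ratio = 380635 / 58776 = 6.48

Potential support ratio: 6.48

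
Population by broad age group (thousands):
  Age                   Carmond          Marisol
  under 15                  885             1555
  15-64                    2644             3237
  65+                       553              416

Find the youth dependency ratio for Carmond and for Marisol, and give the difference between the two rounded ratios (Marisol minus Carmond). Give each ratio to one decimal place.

Carmond: 33.5
Marisol: 48.0
Difference: +14.5

Carmond: 885 / 2644 × 100 = 33.5
Marisol: 1555 / 3237 × 100 = 48.0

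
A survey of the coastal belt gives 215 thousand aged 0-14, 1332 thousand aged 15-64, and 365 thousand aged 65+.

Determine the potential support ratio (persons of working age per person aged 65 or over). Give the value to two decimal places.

Potential support ratio = 1332 / 365 = 3.65

Potential support ratio: 3.65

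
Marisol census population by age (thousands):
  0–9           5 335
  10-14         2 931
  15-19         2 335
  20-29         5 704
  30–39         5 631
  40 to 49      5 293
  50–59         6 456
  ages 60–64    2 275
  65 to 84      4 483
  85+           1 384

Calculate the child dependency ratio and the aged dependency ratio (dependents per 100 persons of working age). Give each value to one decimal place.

Youth dependency ratio: 29.8
Old-age dependency ratio: 21.2

0–14: 5 335 + 2 931 = 8 266
15–64: 2 335 + 5 704 + 5 631 + 5 293 + 6 456 + 2 275 = 27 694
65+: 4 483 + 1 384 = 5 867
Youth dependency ratio = 8 266 / 27 694 × 100 = 29.8
Old-age dependency ratio = 5 867 / 27 694 × 100 = 21.2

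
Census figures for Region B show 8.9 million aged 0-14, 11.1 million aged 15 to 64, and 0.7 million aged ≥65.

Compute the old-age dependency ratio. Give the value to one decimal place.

Old-age dependency ratio = 0.7 / 11.1 × 100 = 6.3

Old-age dependency ratio: 6.3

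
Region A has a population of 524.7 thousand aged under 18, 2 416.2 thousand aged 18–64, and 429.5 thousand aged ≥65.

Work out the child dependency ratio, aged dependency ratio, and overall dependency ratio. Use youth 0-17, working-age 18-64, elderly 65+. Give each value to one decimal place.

Youth dependency ratio: 21.7
Old-age dependency ratio: 17.8
Total dependency ratio: 39.5

Youth dependency ratio = 524.7 / 2 416.2 × 100 = 21.7
Old-age dependency ratio = 429.5 / 2 416.2 × 100 = 17.8
Total dependency ratio = (524.7 + 429.5) / 2 416.2 × 100 = 954.2 / 2 416.2 × 100 = 39.5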